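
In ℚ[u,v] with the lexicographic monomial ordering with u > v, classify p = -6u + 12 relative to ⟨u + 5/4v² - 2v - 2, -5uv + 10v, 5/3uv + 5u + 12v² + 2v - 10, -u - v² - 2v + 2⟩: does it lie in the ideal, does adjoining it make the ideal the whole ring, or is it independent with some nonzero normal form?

First compute the reduced Gröbner basis of I by Buchberger's algorithm.
f_1 = u + 5/4v² - 2v - 2, LT = u.
f_2 = -5uv + 10v, LT = uv.
f_3 = 5/3uv + 5u + 12v² + 2v - 10, LT = uv.
f_4 = -u - v² - 2v + 2, LT = u.

S(f_1,f_2): lcm = uv. S = 5/4v³ - 2v².
  leading term v³: no divisor's leading term divides it; move 5/4v³ to the remainder.
  leading term v²: no divisor's leading term divides it; move -2v² to the remainder.
  remainder 5/4v³ - 2v² ≠ 0; add h_5 = 5/4v³ - 2v² to the basis.

S(f_1,f_3): lcm = uv. S = -3u + 5/4v³ - 46/5v² - 16/5v + 6.
  leading term u: subtract (-3)·f_1 from -3u + 5/4v³ - 46/5v² - 16/5v + 6 → 5/4v³ - 109/20v² - 46/5v
  leading term v³: subtract (1)·h_5 from 5/4v³ - 109/20v² - 46/5v → -69/20v² - 46/5v
  leading term v²: no divisor's leading term divides it; move -69/20v² to the remainder.
  leading term v: no divisor's leading term divides it; move -46/5v to the remainder.
  remainder -69/20v² - 46/5v ≠ 0; add h_6 = -69/20v² - 46/5v to the basis.

S(f_1,f_4): lcm = u. S = ¼v² - 4v.
  leading term v²: subtract (-5/69)·h_6 from ¼v² - 4v → -14/3v
  leading term v: no divisor's leading term divides it; move -14/3v to the remainder.
  remainder -14/3v ≠ 0; add h_7 = -14/3v to the basis.

The other S-polynomials (S(f_2,f_3), S(f_2,f_4), S(f_3,f_4), S(f_1,h_5), S(f_2,h_5), S(f_3,h_5), S(f_4,h_5), S(f_1,h_6), S(f_2,h_6), S(f_3,h_6), S(f_4,h_6), S(h_5,h_6), S(f_1,h_7), S(f_2,h_7), S(f_3,h_7), S(f_4,h_7), S(h_5,h_7), S(h_6,h_7)) all reduce to 0 modulo the current basis, so we have a Gröbner basis.
Inter-reduce: drop elements whose leading term is divisible by another's, tail-reduce, and make monic.
Reduced Gröbner basis: {u - 2, v}.
Label its elements g_1 = u - 2, g_2 = v.

Reduce p = -6u + 12 modulo G:
  leading term u: subtract (-6)·g_1 from -6u + 12 → 0
  normal form = 0.
Since the normal form is 0, p ∈ I.

-6u + 12 lies in I (it reduces to 0).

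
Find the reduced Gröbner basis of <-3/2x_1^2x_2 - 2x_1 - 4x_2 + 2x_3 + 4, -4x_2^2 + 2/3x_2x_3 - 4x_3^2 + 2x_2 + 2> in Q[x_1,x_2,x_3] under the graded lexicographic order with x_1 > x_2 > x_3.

G = {x_1^2x_3^2 - 1/2x_1^2 - 4/3x_1x_2 + 2/9x_1x_3 + 4/3x_2x_3 + 22/9x_3^2 + 2/3x_1 + 8/3x_2 - 10/9x_3 - 8/3, x_1^2x_2 + 4/3x_1 + 8/3x_2 - 4/3x_3 - 8/3, x_2^2 - 1/6x_2x_3 + x_3^2 - 1/2x_2 - 1/2}

The reduced Gröbner basis is the canonical form of the ideal for this ordering.

f_1 = -3/2x_1^2x_2 - 2x_1 - 4x_2 + 2x_3 + 4, LT = x_1^2x_2.
f_2 = -4x_2^2 + 2/3x_2x_3 - 4x_3^2 + 2x_2 + 2, LT = x_2^2.

S(f_1,f_2): lcm = x_1^2x_2^2. S = 1/6x_1^2x_2x_3 - x_1^2x_3^2 + 1/2x_1^2x_2 + 1/2x_1^2 + 4/3x_1x_2 + 8/3x_2^2 - 4/3x_2x_3 - 8/3x_2.
  reduce S modulo (f_1, f_2):
  remainder -x_1^2x_3^2 + 1/2x_1^2 + 4/3x_1x_2 - 2/9x_1x_3 - 4/3x_2x_3 - 22/9x_3^2 - 2/3x_1 - 8/3x_2 + 10/9x_3 + 8/3 ≠ 0; add g_3 = -x_1^2x_3^2 + 1/2x_1^2 + 4/3x_1x_2 - 2/9x_1x_3 - 4/3x_2x_3 - 22/9x_3^2 - 2/3x_1 - 8/3x_2 + 10/9x_3 + 8/3 to the basis.

The other S-polynomials (S(f_1,g_3), S(f_2,g_3)) all reduce to 0 modulo the current basis, so we have a Gröbner basis.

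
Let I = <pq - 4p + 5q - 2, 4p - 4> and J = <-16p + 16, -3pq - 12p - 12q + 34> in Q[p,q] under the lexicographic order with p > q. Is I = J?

For a fixed monomial order, each ideal has a unique reduced Gröbner basis; comparing bases decides equality.
Buchberger on the first generating set:
f_1 = pq - 4p + 5q - 2, LT = pq.
f_2 = 4p - 4, LT = p.

S(f_1,f_2): lcm = pq. S = -4p + 6q - 2.
  reduce S modulo (f_1, f_2):
  remainder 6q - 6 ≠ 0; add g_3 = 6q - 6 to the basis.

The other S-polynomials (S(f_1,g_3), S(f_2,g_3)) all reduce to 0 modulo the current basis, so we have a Gröbner basis.
Inter-reduce: drop elements whose leading term is divisible by another's, tail-reduce, and make monic.
Reduced Gröbner basis: {p - 1, q - 1}.

Buchberger on the second generating set:
h_1 = -16p + 16, LT = p.
h_2 = -3pq - 12p - 12q + 34, LT = pq.

S(h_1,h_2): lcm = pq. S = -4p - 5q + 34/3.
  reduce S modulo (h_1, h_2):
  remainder -5q + 22/3 ≠ 0; add k_3 = -5q + 22/3 to the basis.

The other S-polynomials (S(h_1,k_3), S(h_2,k_3)) all reduce to 0 modulo the current basis, so we have a Gröbner basis.
Inter-reduce: drop elements whose leading term is divisible by another's, tail-reduce, and make monic.
Reduced Gröbner basis: {p - 1, q - 22/15}.

Since the reduced bases disagree, the two ideals are not the same.

No, the ideals differ.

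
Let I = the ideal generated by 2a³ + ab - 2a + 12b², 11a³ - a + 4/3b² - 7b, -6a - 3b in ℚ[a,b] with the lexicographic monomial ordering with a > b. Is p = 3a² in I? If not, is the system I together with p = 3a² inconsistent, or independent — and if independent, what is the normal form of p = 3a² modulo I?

3a² lies in I (it reduces to 0).

First compute the reduced Gröbner basis of I by Buchberger's algorithm.
f_1 = 2a³ + ab - 2a + 12b², LT = a³.
f_2 = 11a³ - a + 4/3b² - 7b, LT = a³.
f_3 = -6a - 3b, LT = a.

S(f_1,f_2): lcm = a³. S = ½ab - 10/11a + 194/33b² + 7/11b.
  leading term ab: subtract (-1/12b)·f_3 from ½ab - 10/11a + 194/33b² + 7/11b → -10/11a + 743/132b² + 7/11b
  leading term a: subtract (5/33)·f_3 from -10/11a + 743/132b² + 7/11b → 743/132b² + 12/11b
  leading term b²: no divisor's leading term divides it; move 743/132b² to the remainder.
  leading term b: no divisor's leading term divides it; move 12/11b to the remainder.
  remainder 743/132b² + 12/11b ≠ 0; add h_4 = 743/132b² + 12/11b to the basis.

S(f_1,f_3): lcm = a³. S = -½a²b + ½ab - a + 6b².
  leading term a²b: subtract (1/12ab)·f_3 from -½a²b + ½ab - a + 6b² → ¼ab² + ½ab - a + 6b²
  leading term ab²: subtract (-1/24b²)·f_3 from ¼ab² + ½ab - a + 6b² → ½ab - a - ⅛b³ + 6b²
  leading term ab: subtract (-1/12b)·f_3 from ½ab - a - ⅛b³ + 6b² → -a - ⅛b³ + 23/4b²
  leading term a: subtract (⅙)·f_3 from -a - ⅛b³ + 23/4b² → -⅛b³ + 23/4b² + ½b
  leading term b³: subtract (-33/1486b)·h_4 from -⅛b³ + 23/4b² + ½b → 17161/2972b² + ½b
  leading term b²: subtract (566313/552049)·h_4 from 17161/2972b² + ½b → -683543/1104098b
  leading term b: no divisor's leading term divides it; move -683543/1104098b to the remainder.
  remainder -683543/1104098b ≠ 0; add h_5 = -683543/1104098b to the basis.

The other S-polynomials (S(f_2,f_3), S(f_1,h_4), S(f_2,h_4), S(f_3,h_4), S(f_1,h_5), S(f_2,h_5), S(f_3,h_5), S(h_4,h_5)) all reduce to 0 modulo the current basis, so we have a Gröbner basis.
Inter-reduce: drop elements whose leading term is divisible by another's, tail-reduce, and make monic.
Reduced Gröbner basis: {a, b}.
Label its elements g_1 = a, g_2 = b.

Reduce p = 3a² modulo G:
  leading term a²: subtract (3a)·g_1 from 3a² → 0
  normal form = 0.
Since the normal form is 0, p ∈ I.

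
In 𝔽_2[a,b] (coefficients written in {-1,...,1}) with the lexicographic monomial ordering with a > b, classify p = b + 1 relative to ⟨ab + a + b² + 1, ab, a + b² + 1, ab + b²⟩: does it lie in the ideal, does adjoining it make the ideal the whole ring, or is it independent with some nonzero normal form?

Adjoining b + 1 makes the ideal the whole ring: the system is inconsistent.

First compute the reduced Gröbner basis of I by Buchberger's algorithm.
f_1 = ab + a + b² + 1, LT = ab.
f_2 = ab, LT = ab.
f_3 = a + b² + 1, LT = a.
f_4 = ab + b², LT = ab.

S(f_1,f_3): lcm = ab. S = a + b³ + b² + b + 1.
  leading term a: subtract (1)·f_3 from a + b³ + b² + b + 1 → b³ + b
  leading term b³: no divisor's leading term divides it; move b³ to the remainder.
  leading term b: no divisor's leading term divides it; move b to the remainder.
  remainder b³ + b ≠ 0; add h_5 = b³ + b to the basis.

S(f_1,f_4): lcm = ab. S = a + 1.
  leading term a: subtract (1)·f_3 from a + 1 → b²
  leading term b²: no divisor's leading term divides it; move b² to the remainder.
  remainder b² ≠ 0; add h_6 = b² to the basis.

S(f_4,h_6): lcm = ab². S = b³.
  leading term b³: subtract (1)·h_5 from b³ → b
  leading term b: no divisor's leading term divides it; move b to the remainder.
  remainder b ≠ 0; add h_7 = b to the basis.

The other S-polynomials (S(f_1,f_2), S(f_2,f_3), S(f_2,f_4), S(f_3,f_4), S(f_1,h_5), S(f_2,h_5), S(f_3,h_5), S(f_4,h_5), S(f_1,h_6), S(f_2,h_6), S(f_3,h_6), S(h_5,h_6), S(f_1,h_7), S(f_2,h_7), S(f_3,h_7), S(f_4,h_7), S(h_5,h_7), S(h_6,h_7)) all reduce to 0 modulo the current basis, so we have a Gröbner basis.
Inter-reduce: drop elements whose leading term is divisible by another's, tail-reduce, and make monic.
Reduced Gröbner basis: {a + 1, b}.
Label its elements g_1 = a + 1, g_2 = b.

Reduce p = b + 1 modulo G:
  leading term b: subtract (1)·g_2 from b + 1 → 1
  leading term 1: no divisor's leading term divides it; move 1 to the remainder.
  normal form = 1.
The normal form is nonzero, so p ∉ I. Since p minus its normal form lies in I, I + (p) = I + (r) where r = 1; decide whether this ideal is the whole ring.
Here r = 1 is a nonzero constant, hence a unit: 1 ∈ I + (p), the Gröbner basis of I + (p) is {1}, and the enlarged system has no common solution — adjoining p is inconsistent.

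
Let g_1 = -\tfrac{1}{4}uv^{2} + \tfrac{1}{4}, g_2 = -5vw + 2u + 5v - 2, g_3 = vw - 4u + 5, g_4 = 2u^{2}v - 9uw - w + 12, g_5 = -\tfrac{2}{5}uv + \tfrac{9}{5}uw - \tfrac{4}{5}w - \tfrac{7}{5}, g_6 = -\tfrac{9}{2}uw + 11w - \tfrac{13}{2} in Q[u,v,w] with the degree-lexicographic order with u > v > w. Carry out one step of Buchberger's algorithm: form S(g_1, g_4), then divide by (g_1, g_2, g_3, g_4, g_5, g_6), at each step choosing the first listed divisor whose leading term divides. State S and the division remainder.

lcm(LM(g_1), LM(g_4)) = u^{2}v^{2}.
S = (lcm/LT(g_1))·g_1 − (lcm/LT(g_4))·g_4 = \tfrac{9}{2}uvw + \tfrac{1}{2}vw - u - 6v.
Reduce S modulo (g_1, g_2, g_3, g_4, g_5, g_6) in that order:
  leading term uvw: subtract (-\tfrac{9}{10}u)·g_2 from \tfrac{9}{2}uvw + \tfrac{1}{2}vw - u - 6v → \tfrac{9}{5}u^{2} + \tfrac{9}{2}uv + \tfrac{1}{2}vw - \tfrac{14}{5}u - 6v
  leading term u^{2}: no divisor's leading term divides it; move \tfrac{9}{5}u^{2} to the remainder.
  leading term uv: subtract (-\tfrac{45}{4})·g_5 from \tfrac{9}{2}uv + \tfrac{1}{2}vw - \tfrac{14}{5}u - 6v → \tfrac{81}{4}uw + \tfrac{1}{2}vw - \tfrac{14}{5}u - 6v - 9w - \tfrac{63}{4}
  leading term uw: subtract (-\tfrac{9}{2})·g_6 from \tfrac{81}{4}uw + \tfrac{1}{2}vw - \tfrac{14}{5}u - 6v - 9w - \tfrac{63}{4} → \tfrac{1}{2}vw - \tfrac{14}{5}u - 6v + \tfrac{81}{2}w - 45
  leading term vw: subtract (-\tfrac{1}{10})·g_2 from \tfrac{1}{2}vw - \tfrac{14}{5}u - 6v + \tfrac{81}{2}w - 45 → -\tfrac{13}{5}u - \tfrac{11}{2}v + \tfrac{81}{2}w - \tfrac{226}{5}
  leading term u: no divisor's leading term divides it; move -\tfrac{13}{5}u to the remainder.
  leading term v: no divisor's leading term divides it; move -\tfrac{11}{2}v to the remainder.
  leading term w: no divisor's leading term divides it; move \tfrac{81}{2}w to the remainder.
  leading term 1: no divisor's leading term divides it; move -\tfrac{226}{5} to the remainder.
The remainder \tfrac{9}{5}u^{2} - \tfrac{13}{5}u - \tfrac{11}{2}v + \tfrac{81}{2}w - \tfrac{226}{5} is nonzero, so it would be added as the next basis element.

S(g_1, g_4) = \tfrac{9}{2}uvw + \tfrac{1}{2}vw - u - 6v; remainder on division = \tfrac{9}{5}u^{2} - \tfrac{13}{5}u - \tfrac{11}{2}v + \tfrac{81}{2}w - \tfrac{226}{5}.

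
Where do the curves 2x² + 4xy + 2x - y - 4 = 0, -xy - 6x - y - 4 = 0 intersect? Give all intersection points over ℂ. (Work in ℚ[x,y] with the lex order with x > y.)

{(0, -4), (5 + sqrt(31), -18/5 - 2*sqrt(31)/5), (5 - sqrt(31), -18/5 + 2*sqrt(31)/5)}

Compute a lex Gröbner basis by Buchberger's algorithm.
f_1 = 2x² + 4xy + 2x - y - 4, LT = x².
f_2 = -xy - 6x - y - 4, LT = xy.

S(f_1,f_2): lcm = x²y. S = -6x² + 2xy² - 4x - ½y² - 2y.
  leading term x²: subtract (-3)·f_1 from -6x² + 2xy² - 4x - ½y² - 2y → 2xy² + 12xy + 2x - ½y² - 5y - 12
  leading term xy²: subtract (-2y)·f_2 from 2xy² + 12xy + 2x - ½y² - 5y - 12 → 2x - 5/2y² - 13y - 12
  leading term x: no divisor's leading term divides it; move 2x to the remainder.
  leading term y²: no divisor's leading term divides it; move -5/2y² to the remainder.
  leading term y: no divisor's leading term divides it; move -13y to the remainder.
  leading term 1: no divisor's leading term divides it; move -12 to the remainder.
  remainder 2x - 5/2y² - 13y - 12 ≠ 0; add h_3 = 2x - 5/2y² - 13y - 12 to the basis.

S(f_1,h_3): lcm = x². S = 5/4xy² + 17/2xy + 7x - ½y - 2.
  leading term xy²: subtract (-5/4y)·f_2 from 5/4xy² + 17/2xy + 7x - ½y - 2 → xy + 7x - 5/4y² - 11/2y - 2
  leading term xy: subtract (-1)·f_2 from xy + 7x - 5/4y² - 11/2y - 2 → x - 5/4y² - 13/2y - 6
  leading term x: subtract (½)·h_3 from x - 5/4y² - 13/2y - 6 → 0
  remainder 0.

S(f_2,h_3): lcm = xy. S = 6x + 5/4y³ + 13/2y² + 7y + 4.
  leading term x: subtract (3)·h_3 from 6x + 5/4y³ + 13/2y² + 7y + 4 → 5/4y³ + 14y² + 46y + 40
  leading term y³: no divisor's leading term divides it; move 5/4y³ to the remainder.
  leading term y²: no divisor's leading term divides it; move 14y² to the remainder.
  leading term y: no divisor's leading term divides it; move 46y to the remainder.
  leading term 1: no divisor's leading term divides it; move 40 to the remainder.
  remainder 5/4y³ + 14y² + 46y + 40 ≠ 0; add h_4 = 5/4y³ + 14y² + 46y + 40 to the basis.

S(f_1,h_4): leading monomials are coprime, so the S-polynomial reduces to 0 (Buchberger's first criterion).
S(f_2,h_4): lcm = xy³. S = -26/5xy² - 184/5xy - 32x + y³ + 4y².
  leading term xy²: subtract (26/5y)·f_2 from -26/5xy² - 184/5xy - 32x + y³ + 4y² → -28/5xy - 32x + y³ + 46/5y² + 104/5y
  leading term xy: subtract (28/5)·f_2 from -28/5xy - 32x + y³ + 46/5y² + 104/5y → 8/5x + y³ + 46/5y² + 132/5y + 112/5
  leading term x: subtract (⅘)·h_3 from 8/5x + y³ + 46/5y² + 132/5y + 112/5 → y³ + 56/5y² + 184/5y + 32
  leading term y³: subtract (⅘)·h_4 from y³ + 56/5y² + 184/5y + 32 → 0
  remainder 0.

S(h_3,h_4): leading monomials are coprime, so the S-polynomial reduces to 0 (Buchberger's first criterion).
Every S-polynomial of the final basis reduces to 0, so we have a Gröbner basis.
Inter-reduce: drop elements whose leading term is divisible by another's, tail-reduce, and make monic.
Reduced Gröbner basis: {x - 5/4y² - 13/2y - 6, y³ + 56/5y² + 184/5y + 32}.

Elimination: the polynomial y³ + 56/5y² + 184/5y + 32 lies in the elimination ideal for y, so y ∈ {-4, -18/5 - 2*sqrt(31)/5, -18/5 + 2*sqrt(31)/5}. For each such y, the remaining basis elements (now univariate) give the rest of the solution.
  y = -4: the earlier basis element becomes x = 0, giving x = 0 — point (0, -4).
  y = -18/5 - 2*sqrt(31)/5: the earlier basis element becomes x - sqrt(31) - 5 = 0, giving x = 5 + sqrt(31) — point (5 + sqrt(31), -18/5 - 2*sqrt(31)/5).
  y = -18/5 + 2*sqrt(31)/5: the earlier basis element becomes x - 5 + sqrt(31) = 0, giving x = 5 - sqrt(31) — point (5 - sqrt(31), -18/5 + 2*sqrt(31)/5).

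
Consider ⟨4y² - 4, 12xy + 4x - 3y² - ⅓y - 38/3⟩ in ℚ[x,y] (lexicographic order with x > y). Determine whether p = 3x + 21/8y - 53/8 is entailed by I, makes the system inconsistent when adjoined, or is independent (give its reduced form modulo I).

Adjoining 3x + 21/8y - 53/8 makes the ideal the whole ring: the system is inconsistent.

First compute the reduced Gröbner basis of I by Buchberger's algorithm.
f_1 = 4y² - 4, LT = y².
f_2 = 12xy + 4x - 3y² - ⅓y - 38/3, LT = xy.

S(f_1,f_2): lcm = xy². S = -⅓xy - x + ¼y³ + 1/36y² + 19/18y.
  leading term xy: subtract (-1/36)·f_2 from -⅓xy - x + ¼y³ + 1/36y² + 19/18y → -8/9x + ¼y³ - 1/18y² + 113/108y - 19/54
  leading term x: no divisor's leading term divides it; move -8/9x to the remainder.
  leading term y³: subtract (1/16y)·f_1 from ¼y³ - 1/18y² + 113/108y - 19/54 → -1/18y² + 35/27y - 19/54
  leading term y²: subtract (-1/72)·f_1 from -1/18y² + 35/27y - 19/54 → 35/27y - 11/27
  leading term y: no divisor's leading term divides it; move 35/27y to the remainder.
  leading term 1: no divisor's leading term divides it; move -11/27 to the remainder.
  remainder -8/9x + 35/27y - 11/27 ≠ 0; add h_3 = -8/9x + 35/27y - 11/27 to the basis.

The other S-polynomials (S(f_1,h_3), S(f_2,h_3)) all reduce to 0 modulo the current basis, so we have a Gröbner basis.
Inter-reduce: drop elements whose leading term is divisible by another's, tail-reduce, and make monic.
Reduced Gröbner basis: {x - 35/24y + 11/24, y² - 1}.
Label its elements g_1 = x - 35/24y + 11/24, g_2 = y² - 1.

Reduce p = 3x + 21/8y - 53/8 modulo G:
  leading term x: subtract (3)·g_1 from 3x + 21/8y - 53/8 → 7y - 8
  leading term y: no divisor's leading term divides it; move 7y to the remainder.
  leading term 1: no divisor's leading term divides it; move -8 to the remainder.
  normal form = 7y - 8.
The normal form is nonzero, so p ∉ I. Since p minus its normal form lies in I, I + (p) = I + (r) where r = 7y - 8; decide whether this ideal is the whole ring.
Run Buchberger on G together with r (pairs among the g_i already reduce to 0 since G is a Gröbner basis):
g_1 = x - 35/24y + 11/24, LT = x.
g_2 = y² - 1, LT = y².
r = 7y - 8, LT = y.

S(g_2,r): lcm = y². S = 8/7y - 1.
  leading term y: subtract (8/49)·r from 8/7y - 1 → 15/49
  leading term 1: no divisor's leading term divides it; move 15/49 to the remainder.
  remainder 15/49 ≠ 0; add m_4 = 15/49 to the basis.

The other S-polynomials (S(g_1,g_2), S(g_1,r), S(g_1,m_4), S(g_2,m_4), S(r,m_4)) all reduce to 0 modulo the current basis, so we have a Gröbner basis.
Inter-reduce: drop elements whose leading term is divisible by another's, tail-reduce, and make monic.
Reduced Gröbner basis: {1}.
The reduced Gröbner basis of I + (p) is {1}: the ideal is the whole ring, so the enlarged system has no common solution — adjoining p is inconsistent.

Ideal membership is decidable via reduction modulo a Gröbner basis.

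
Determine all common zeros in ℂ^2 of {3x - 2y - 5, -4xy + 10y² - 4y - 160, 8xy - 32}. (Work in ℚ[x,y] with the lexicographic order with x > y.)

{(-1, -4)}

Compute a lex Gröbner basis by Buchberger's algorithm.
f_1 = 3x - 2y - 5, LT = x.
f_2 = -4xy + 10y² - 4y - 160, LT = xy.
f_3 = 8xy - 32, LT = xy.

S(f_1,f_2): lcm = xy. S = 11/6y² - 8/3y - 40.
  leading term y²: no divisor's leading term divides it; move 11/6y² to the remainder.
  leading term y: no divisor's leading term divides it; move -8/3y to the remainder.
  leading term 1: no divisor's leading term divides it; move -40 to the remainder.
  remainder 11/6y² - 8/3y - 40 ≠ 0; add h_4 = 11/6y² - 8/3y - 40 to the basis.

S(f_1,f_3): lcm = xy. S = -⅔y² - 5/3y + 4.
  leading term y²: subtract (-4/11)·h_4 from -⅔y² - 5/3y + 4 → -29/11y - 116/11
  leading term y: no divisor's leading term divides it; move -29/11y to the remainder.
  leading term 1: no divisor's leading term divides it; move -116/11 to the remainder.
  remainder -29/11y - 116/11 ≠ 0; add h_5 = -29/11y - 116/11 to the basis.

The other S-polynomials (S(f_2,f_3), S(f_1,h_4), S(f_2,h_4), S(f_3,h_4), S(f_1,h_5), S(f_2,h_5), S(f_3,h_5), S(h_4,h_5)) all reduce to 0 modulo the current basis, so we have a Gröbner basis.
Inter-reduce: drop elements whose leading term is divisible by another's, tail-reduce, and make monic.
Reduced Gröbner basis: {x + 1, y + 4}.

The lex basis is triangular: the last element involves only y. Solving y + 4 = 0 gives y ∈ {-4}; substituting each value into the earlier elements determines the remaining variables.
  y = -4: the earlier basis element becomes x + 1 = 0, giving x = -1 — point (-1, -4).
Check: every point annihilates each of the original generators.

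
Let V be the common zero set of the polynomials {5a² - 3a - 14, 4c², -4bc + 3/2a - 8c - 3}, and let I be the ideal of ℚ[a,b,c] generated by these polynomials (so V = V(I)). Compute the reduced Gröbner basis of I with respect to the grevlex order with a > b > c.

G = {bc + 2c, c², a - 2}

f_1 = 5a² - 3a - 14, LT = a².
f_2 = 4c², LT = c².
f_3 = -4bc + 3/2a - 8c - 3, LT = bc.

S(f_1,f_2): leading monomials are coprime, so the S-polynomial reduces to 0 (Buchberger's first criterion).
S(f_1,f_3): leading monomials are coprime, so the S-polynomial reduces to 0 (Buchberger's first criterion).
S(f_2,f_3): lcm = bc². S = ⅜ac - 2c² - ¾c.
  leading term ac: no divisor's leading term divides it; move ⅜ac to the remainder.
  leading term c²: subtract (-½)·f_2 from -2c² - ¾c → -¾c
  leading term c: no divisor's leading term divides it; move -¾c to the remainder.
  remainder ⅜ac - ¾c ≠ 0; add g_4 = ⅜ac - ¾c to the basis.

S(f_1,g_4): lcm = a²c. S = 7/5ac - 14/5c.
  leading term ac: subtract (56/15)·g_4 from 7/5ac - 14/5c → 0
  remainder 0.

S(f_2,g_4): lcm = ac². S = 2c².
  leading term c²: subtract (½)·f_2 from 2c² → 0
  remainder 0.

S(f_3,g_4): lcm = abc. S = -⅜a² + 2ac + 2bc + ¾a.
  leading term a²: subtract (-3/40)·f_1 from -⅜a² + 2ac + 2bc + ¾a → 2ac + 2bc + 21/40a - 21/20
  leading term ac: subtract (16/3)·g_4 from 2ac + 2bc + 21/40a - 21/20 → 2bc + 21/40a + 4c - 21/20
  leading term bc: subtract (-½)·f_3 from 2bc + 21/40a + 4c - 21/20 → 51/40a - 51/20
  leading term a: no divisor's leading term divides it; move 51/40a to the remainder.
  leading term 1: no divisor's leading term divides it; move -51/20 to the remainder.
  remainder 51/40a - 51/20 ≠ 0; add g_5 = 51/40a - 51/20 to the basis.

S(f_1,g_5): lcm = a². S = 7/5a - 14/5.
  leading term a: subtract (56/51)·g_5 from 7/5a - 14/5 → 0
  remainder 0.

S(f_2,g_5): leading monomials are coprime, so the S-polynomial reduces to 0 (Buchberger's first criterion).
S(f_3,g_5): leading monomials are coprime, so the S-polynomial reduces to 0 (Buchberger's first criterion).
S(g_4,g_5): lcm = ac. S = 0.
  remainder 0.

Every S-polynomial of the final basis reduces to 0, so we have a Gröbner basis.
Inter-reduce: drop elements whose leading term is divisible by another's, tail-reduce, and make monic.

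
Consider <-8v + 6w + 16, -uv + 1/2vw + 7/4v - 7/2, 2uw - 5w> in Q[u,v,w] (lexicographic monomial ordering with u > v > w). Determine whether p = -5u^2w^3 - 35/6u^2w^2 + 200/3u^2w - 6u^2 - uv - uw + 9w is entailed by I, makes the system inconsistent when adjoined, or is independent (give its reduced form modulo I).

-5u^2w^3 - 35/6u^2w^2 + 200/3u^2w - 6u^2 - uv - uw + 9w is independent of I; its normal form modulo I is -51/16w^2 + 29/32w.

First compute the reduced Gröbner basis of I by Buchberger's algorithm.
f_1 = -8v + 6w + 16, LT = v.
f_2 = -uv + 1/2vw + 7/4v - 7/2, LT = uv.
f_3 = 2uw - 5w, LT = uw.

S(f_1,f_2): lcm = uv. S = -3/4uw - 2u + 1/2vw + 7/4v - 7/2.
  reduce S modulo (f_1, f_2, f_3):
  remainder -2u + 3/8w^2 + 7/16w ≠ 0; add h_4 = -2u + 3/8w^2 + 7/16w to the basis.

S(f_2,f_3): lcm = uvw. S = -1/2vw^2 + 3/4vw + 7/2w.
  reduce S modulo (f_1, f_2, f_3, h_4):
  remainder -3/8w^3 - 7/16w^2 + 5w ≠ 0; add h_5 = -3/8w^3 - 7/16w^2 + 5w to the basis.

The other S-polynomials (S(f_1,f_3), S(f_1,h_4), S(f_2,h_4), S(f_3,h_4), S(f_1,h_5), S(f_2,h_5), S(f_3,h_5), S(h_4,h_5)) all reduce to 0 modulo the current basis, so we have a Gröbner basis.
Inter-reduce: drop elements whose leading term is divisible by another's, tail-reduce, and make monic.
Reduced Gröbner basis: {u - 3/16w^2 - 7/32w, v - 3/4w - 2, w^3 + 7/6w^2 - 40/3w}.
Label its elements g_1 = u - 3/16w^2 - 7/32w, g_2 = v - 3/4w - 2, g_3 = w^3 + 7/6w^2 - 40/3w.

Reduce p = -5u^2w^3 - 35/6u^2w^2 + 200/3u^2w - 6u^2 - uv - uw + 9w modulo G:
  leading term u^2w^3: subtract (-5uw^3)·g_1 from -5u^2w^3 - 35/6u^2w^2 + 200/3u^2w - 6u^2 - uv - uw + 9w → -35/6u^2w^2 + 200/3u^2w - 6u^2 - uv - 15/16uw^5 - 35/32uw^4 - uw + 9w
  leading term u^2w^2: subtract (-35/6uw^2)·g_1 from -35/6u^2w^2 + 200/3u^2w - 6u^2 - uv - 15/16uw^5 - 35/32uw^4 - uw + 9w → 200/3u^2w - 6u^2 - uv - 15/16uw^5 - 35/16uw^4 - 245/192uw^3 - uw + 9w
  leading term u^2w: subtract (200/3uw)·g_1 from 200/3u^2w - 6u^2 - uv - 15/16uw^5 - 35/16uw^4 - 245/192uw^3 - uw + 9w → -6u^2 - uv - 15/16uw^5 - 35/16uw^4 + 2155/192uw^3 + 175/12uw^2 - uw + 9w
  leading term u^2: subtract (-6u)·g_1 from -6u^2 - uv - 15/16uw^5 - 35/16uw^4 + 2155/192uw^3 + 175/12uw^2 - uw + 9w → -uv - 15/16uw^5 - 35/16uw^4 + 2155/192uw^3 + 323/24uw^2 - 37/16uw + 9w
  leading term uv: subtract (-v)·g_1 from -uv - 15/16uw^5 - 35/16uw^4 + 2155/192uw^3 + 323/24uw^2 - 37/16uw + 9w → -15/16uw^5 - 35/16uw^4 + 2155/192uw^3 + 323/24uw^2 - 37/16uw - 3/16vw^2 - 7/32vw + 9w
  leading term uw^5: subtract (-15/16w^5)·g_1 from -15/16uw^5 - 35/16uw^4 + 2155/192uw^3 + 323/24uw^2 - 37/16uw - 3/16vw^2 - 7/32vw + 9w → -35/16uw^4 + 2155/192uw^3 + 323/24uw^2 - 37/16uw - 3/16vw^2 - 7/32vw - 45/256w^7 - 105/512w^6 + 9w
  leading term uw^4: subtract (-35/16w^4)·g_1 from -35/16uw^4 + 2155/192uw^3 + 323/24uw^2 - 37/16uw - 3/16vw^2 - 7/32vw - 45/256w^7 - 105/512w^6 + 9w → 2155/192uw^3 + 323/24uw^2 - 37/16uw - 3/16vw^2 - 7/32vw - 45/256w^7 - 315/512w^6 - 245/512w^5 + 9w
  leading term uw^3: subtract (2155/192w^3)·g_1 from 2155/192uw^3 + 323/24uw^2 - 37/16uw - 3/16vw^2 - 7/32vw - 45/256w^7 - 315/512w^6 - 245/512w^5 + 9w → 323/24uw^2 - 37/16uw - 3/16vw^2 - 7/32vw - 45/256w^7 - 315/512w^6 + 1665/1024w^5 + 15085/6144w^4 + 9w
  leading term uw^2: subtract (323/24w^2)·g_1 from 323/24uw^2 - 37/16uw - 3/16vw^2 - 7/32vw - 45/256w^7 - 315/512w^6 + 1665/1024w^5 + 15085/6144w^4 + 9w → -37/16uw - 3/16vw^2 - 7/32vw - 45/256w^7 - 315/512w^6 + 1665/1024w^5 + 30589/6144w^4 + 2261/768w^3 + 9w
  leading term uw: subtract (-37/16w)·g_1 from -37/16uw - 3/16vw^2 - 7/32vw - 45/256w^7 - 315/512w^6 + 1665/1024w^5 + 30589/6144w^4 + 2261/768w^3 + 9w → -3/16vw^2 - 7/32vw - 45/256w^7 - 315/512w^6 + 1665/1024w^5 + 30589/6144w^4 + 241/96w^3 - 259/512w^2 + 9w
  leading term vw^2: subtract (-3/16w^2)·g_2 from -3/16vw^2 - 7/32vw - 45/256w^7 - 315/512w^6 + 1665/1024w^5 + 30589/6144w^4 + 241/96w^3 - 259/512w^2 + 9w → -7/32vw - 45/256w^7 - 315/512w^6 + 1665/1024w^5 + 30589/6144w^4 + 455/192w^3 - 451/512w^2 + 9w
  leading term vw: subtract (-7/32w)·g_2 from -7/32vw - 45/256w^7 - 315/512w^6 + 1665/1024w^5 + 30589/6144w^4 + 455/192w^3 - 451/512w^2 + 9w → -45/256w^7 - 315/512w^6 + 1665/1024w^5 + 30589/6144w^4 + 455/192w^3 - 535/512w^2 + 137/16w
  leading term w^7: subtract (-45/256w^4)·g_3 from -45/256w^7 - 315/512w^6 + 1665/1024w^5 + 30589/6144w^4 + 455/192w^3 - 535/512w^2 + 137/16w → -105/256w^6 - 735/1024w^5 + 30589/6144w^4 + 455/192w^3 - 535/512w^2 + 137/16w
  leading term w^6: subtract (-105/256w^3)·g_3 from -105/256w^6 - 735/1024w^5 + 30589/6144w^4 + 455/192w^3 - 535/512w^2 + 137/16w → -245/1024w^5 - 3011/6144w^4 + 455/192w^3 - 535/512w^2 + 137/16w
  leading term w^5: subtract (-245/1024w^2)·g_3 from -245/1024w^5 - 3011/6144w^4 + 455/192w^3 - 535/512w^2 + 137/16w → -27/128w^4 - 105/128w^3 - 535/512w^2 + 137/16w
  leading term w^4: subtract (-27/128w)·g_3 from -27/128w^4 - 105/128w^3 - 535/512w^2 + 137/16w → -147/256w^3 - 1975/512w^2 + 137/16w
  leading term w^3: subtract (-147/256)·g_3 from -147/256w^3 - 1975/512w^2 + 137/16w → -51/16w^2 + 29/32w
  leading term w^2: no divisor's leading term divides it; move -51/16w^2 to the remainder.
  leading term w: no divisor's leading term divides it; move 29/32w to the remainder.
  normal form = -51/16w^2 + 29/32w.
The normal form is nonzero, so p ∉ I. Since p minus its normal form lies in I, I + (p) = I + (r) where r = -51/16w^2 + 29/32w; decide whether this ideal is the whole ring.
Run Buchberger on G together with r (pairs among the g_i already reduce to 0 since G is a Gröbner basis):
g_1 = u - 3/16w^2 - 7/32w, LT = u.
g_2 = v - 3/4w - 2, LT = v.
g_3 = w^3 + 7/6w^2 - 40/3w, LT = w^3.
r = -51/16w^2 + 29/32w, LT = w^2.

S(g_3,r): lcm = w^3. S = 74/51w^2 - 40/3w.
  reduce S modulo (g_1, g_2, g_3, r):
  remainder -33607/2601w ≠ 0; add m_5 = -33607/2601w to the basis.

The other S-polynomials (S(g_1,g_2), S(g_1,g_3), S(g_1,r), S(g_2,g_3), S(g_2,r), S(g_1,m_5), S(g_2,m_5), S(g_3,m_5), S(r,m_5)) all reduce to 0 modulo the current basis, so we have a Gröbner basis.
Inter-reduce: drop elements whose leading term is divisible by another's, tail-reduce, and make monic.
Reduced Gröbner basis: {u, v - 2, w}.
The reduced Gröbner basis of I + (p) is {u, v - 2, w} ≠ {1}, a proper ideal, so the enlarged system stays consistent: p is independent of I, with normal form -51/16w^2 + 29/32w.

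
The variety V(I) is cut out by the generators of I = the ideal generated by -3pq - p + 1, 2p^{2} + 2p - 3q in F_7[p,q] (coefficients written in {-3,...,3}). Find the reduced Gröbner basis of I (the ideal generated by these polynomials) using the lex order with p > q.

G = {p - q^{2} + 2q + 1, q^{3} + 3q^{2} + 3q - 3}

The reduced Gröbner basis is the canonical form of the ideal for this ordering.

f_1 = -3pq - p + 1, LT = pq.
f_2 = 2p^{2} + 2p - 3q, LT = p^{2}.

S(f_1,f_2): lcm = p^{2}q. S = -2p^{2} - pq + 2p - 2q^{2}.
  leading term p^{2}: subtract (-1)·f_2 from -2p^{2} - pq + 2p - 2q^{2} → -pq - 3p - 2q^{2} - 3q
  leading term pq: subtract (-2)·f_1 from -pq - 3p - 2q^{2} - 3q → 2p - 2q^{2} - 3q + 2
  leading term p: no divisor's leading term divides it; move 2p to the remainder.
  leading term q^{2}: no divisor's leading term divides it; move -2q^{2} to the remainder.
  leading term q: no divisor's leading term divides it; move -3q to the remainder.
  leading term 1: no divisor's leading term divides it; move 2 to the remainder.
  remainder 2p - 2q^{2} - 3q + 2 ≠ 0; add g_3 = 2p - 2q^{2} - 3q + 2 to the basis.

S(f_1,g_3): lcm = pq. S = -2p + q^{3} - 2q^{2} - q + 2.
  leading term p: subtract (-1)·g_3 from -2p + q^{3} - 2q^{2} - q + 2 → q^{3} + 3q^{2} + 3q - 3
  leading term q^{3}: no divisor's leading term divides it; move q^{3} to the remainder.
  leading term q^{2}: no divisor's leading term divides it; move 3q^{2} to the remainder.
  leading term q: no divisor's leading term divides it; move 3q to the remainder.
  leading term 1: no divisor's leading term divides it; move -3 to the remainder.
  remainder q^{3} + 3q^{2} + 3q - 3 ≠ 0; add g_4 = q^{3} + 3q^{2} + 3q - 3 to the basis.

The other S-polynomials (S(f_2,g_3), S(f_1,g_4), S(f_2,g_4), S(g_3,g_4)) all reduce to 0 modulo the current basis, so we have a Gröbner basis.
Inter-reduce: drop elements whose leading term is divisible by another's, tail-reduce, and make monic.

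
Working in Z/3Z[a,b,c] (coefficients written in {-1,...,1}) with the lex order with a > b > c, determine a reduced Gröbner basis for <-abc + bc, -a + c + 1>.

G = {a - c - 1, bc^2}

f_1 = -abc + bc, LT = abc.
f_2 = -a + c + 1, LT = a.

S(f_1,f_2): lcm = abc. S = bc^2.
  reduce S modulo (f_1, f_2):
  remainder bc^2 ≠ 0; add g_3 = bc^2 to the basis.

The other S-polynomials (S(f_1,g_3), S(f_2,g_3)) all reduce to 0 modulo the current basis, so we have a Gröbner basis.
Inter-reduce: drop elements whose leading term is divisible by another's, tail-reduce, and make monic.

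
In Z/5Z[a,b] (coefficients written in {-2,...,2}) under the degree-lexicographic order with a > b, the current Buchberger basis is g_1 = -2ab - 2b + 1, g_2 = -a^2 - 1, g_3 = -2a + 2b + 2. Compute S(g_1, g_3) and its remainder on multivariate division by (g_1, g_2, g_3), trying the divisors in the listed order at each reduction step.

lcm(LM(g_1), LM(g_3)) = ab.
S = (lcm/LT(g_1))·g_1 − (lcm/LT(g_3))·g_3 = b^2 + 2b + 2.
Reduce S modulo (g_1, g_2, g_3) in that order:
  leading term b^2: no divisor's leading term divides it; move b^2 to the remainder.
  leading term b: no divisor's leading term divides it; move 2b to the remainder.
  leading term 1: no divisor's leading term divides it; move 2 to the remainder.
The remainder b^2 + 2b + 2 is nonzero, so it would be added as the next basis element.
This is the inner loop of Buchberger's algorithm — each nonzero remainder becomes a new basis element.

S(g_1, g_3) = b^2 + 2b + 2; remainder on division = b^2 + 2b + 2.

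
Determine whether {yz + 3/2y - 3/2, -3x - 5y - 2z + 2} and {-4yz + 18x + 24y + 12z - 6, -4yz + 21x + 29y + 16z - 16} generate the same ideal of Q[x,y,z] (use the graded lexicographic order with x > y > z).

For a fixed monomial order, each ideal has a unique reduced Gröbner basis; comparing bases decides equality.
Buchberger on the first generating set:
f_1 = yz + 3/2y - 3/2, LT = yz.
f_2 = -3x - 5y - 2z + 2, LT = x.

The S-polynomials (S(f_1,f_2)) all reduce to 0 modulo the current basis, so we have a Gröbner basis.
Inter-reduce: drop elements whose leading term is divisible by another's, tail-reduce, and make monic.
Reduced Gröbner basis: {yz + 3/2y - 3/2, x + 5/3y + 2/3z - 2/3}.

Buchberger on the second generating set:
h_1 = -4yz + 18x + 24y + 12z - 6, LT = yz.
h_2 = -4yz + 21x + 29y + 16z - 16, LT = yz.

S(h_1,h_2): lcm = yz. S = 3/4x + 5/4y + z - 5/2.
  leading term x: no divisor's leading term divides it; move 3/4x to the remainder.
  leading term y: no divisor's leading term divides it; move 5/4y to the remainder.
  leading term z: no divisor's leading term divides it; move z to the remainder.
  leading term 1: no divisor's leading term divides it; move -5/2 to the remainder.
  remainder 3/4x + 5/4y + z - 5/2 ≠ 0; add k_3 = 3/4x + 5/4y + z - 5/2 to the basis.

The other S-polynomials (S(h_1,k_3), S(h_2,k_3)) all reduce to 0 modulo the current basis, so we have a Gröbner basis.
Inter-reduce: drop elements whose leading term is divisible by another's, tail-reduce, and make monic.
Reduced Gröbner basis: {yz + 3/2y + 3z - 27/2, x + 5/3y + 4/3z - 10/3}.

Since the reduced bases disagree, the two ideals are not the same.

No, the ideals differ.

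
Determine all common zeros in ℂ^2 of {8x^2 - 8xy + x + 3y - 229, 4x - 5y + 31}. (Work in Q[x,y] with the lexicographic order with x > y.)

Compute a lex Gröbner basis by Buchberger's algorithm.
f_1 = 8x^2 - 8xy + x + 3y - 229, LT = x^2.
f_2 = 4x - 5y + 31, LT = x.

S(f_1,f_2): lcm = x^2. S = 1/4xy - 61/8x + 3/8y - 229/8.
  leading term xy: subtract (1/16y)·f_2 from 1/4xy - 61/8x + 3/8y - 229/8 → -61/8x + 5/16y^2 - 25/16y - 229/8
  leading term x: subtract (-61/32)·f_2 from -61/8x + 5/16y^2 - 25/16y - 229/8 → 5/16y^2 - 355/32y + 975/32
  leading term y^2: no divisor's leading term divides it; move 5/16y^2 to the remainder.
  leading term y: no divisor's leading term divides it; move -355/32y to the remainder.
  leading term 1: no divisor's leading term divides it; move 975/32 to the remainder.
  remainder 5/16y^2 - 355/32y + 975/32 ≠ 0; add h_3 = 5/16y^2 - 355/32y + 975/32 to the basis.

The other S-polynomials (S(f_1,h_3), S(f_2,h_3)) all reduce to 0 modulo the current basis, so we have a Gröbner basis.
Inter-reduce: drop elements whose leading term is divisible by another's, tail-reduce, and make monic.
Reduced Gröbner basis: {x - 5/4y + 31/4, y^2 - 71/2y + 195/2}.

A lex Gröbner basis eliminates variables successively. Here y^2 - 71/2y + 195/2 depends only on y, with roots {3, 65/2}; lifting each root through the earlier basis elements recovers the full solutions.
  y = 3: the earlier basis element becomes x + 4 = 0, giving x = -4 — point (-4, 3).
  y = 65/2: the earlier basis element becomes x - 263/8 = 0, giving x = 263/8 — point (263/8, 65/2).

{(-4, 3), (263/8, 65/2)}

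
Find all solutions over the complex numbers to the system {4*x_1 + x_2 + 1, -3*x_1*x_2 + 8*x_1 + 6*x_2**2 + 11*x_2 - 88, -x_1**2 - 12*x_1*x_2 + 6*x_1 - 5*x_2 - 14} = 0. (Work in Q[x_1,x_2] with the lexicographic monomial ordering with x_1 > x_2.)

Compute a lex Gröbner basis by Buchberger's algorithm.
f_1 = 4*x_1 + x_2 + 1, LT = x_1.
f_2 = -3*x_1*x_2 + 8*x_1 + 6*x_2**2 + 11*x_2 - 88, LT = x_1*x_2.
f_3 = -x_1**2 - 12*x_1*x_2 + 6*x_1 - 5*x_2 - 14, LT = x_1**2.

S(f_1,f_2): lcm = x_1*x_2. S = 8/3*x_1 + 9/4*x_2**2 + 47/12*x_2 - 88/3.
  reduce S modulo (f_1, f_2, f_3):
  remainder 9/4*x_2**2 + 13/4*x_2 - 30 ≠ 0; add h_4 = 9/4*x_2**2 + 13/4*x_2 - 30 to the basis.

S(f_1,f_3): lcm = x_1**2. S = -47/4*x_1*x_2 + 25/4*x_1 - 5*x_2 - 14.
  reduce S modulo (f_1, f_2, f_3, h_4):
  remainder -1133/144*x_2 + 1133/48 ≠ 0; add h_5 = -1133/144*x_2 + 1133/48 to the basis.

The other S-polynomials (S(f_2,f_3), S(f_1,h_4), S(f_2,h_4), S(f_3,h_4), S(f_1,h_5), S(f_2,h_5), S(f_3,h_5), S(h_4,h_5)) all reduce to 0 modulo the current basis, so we have a Gröbner basis.
Inter-reduce: drop elements whose leading term is divisible by another's, tail-reduce, and make monic.
Reduced Gröbner basis: {x_1 + 1, x_2 - 3}.

A lex Gröbner basis eliminates variables successively. Here x_2 - 3 depends only on x_2, with roots {3}; lifting each root through the earlier basis elements recovers the full solutions.
  x_2 = 3: the earlier basis element becomes x_1 + 1 = 0, giving x_1 = -1 — point (-1, 3).

{(-1, 3)}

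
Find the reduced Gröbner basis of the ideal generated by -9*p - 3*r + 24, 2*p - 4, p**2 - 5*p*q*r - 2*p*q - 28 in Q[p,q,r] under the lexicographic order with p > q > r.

f_1 = -9*p - 3*r + 24, LT = p.
f_2 = 2*p - 4, LT = p.
f_3 = p**2 - 5*p*q*r - 2*p*q - 28, LT = p**2.

S(f_1,f_2): lcm = p. S = 1/3*r - 2/3.
  leading term r: no divisor's leading term divides it; move 1/3*r to the remainder.
  leading term 1: no divisor's leading term divides it; move -2/3 to the remainder.
  remainder 1/3*r - 2/3 ≠ 0; add g_4 = 1/3*r - 2/3 to the basis.

S(f_1,f_3): lcm = p**2. S = 5*p*q*r + 2*p*q + 1/3*p*r - 8/3*p + 28.
  leading term p*q*r: subtract (-5/9*q*r)·f_1 from 5*p*q*r + 2*p*q + 1/3*p*r - 8/3*p + 28 → 2*p*q + 1/3*p*r - 8/3*p - 5/3*q*r**2 + 40/3*q*r + 28
  leading term p*q: subtract (-2/9*q)·f_1 from 2*p*q + 1/3*p*r - 8/3*p - 5/3*q*r**2 + 40/3*q*r + 28 → 1/3*p*r - 8/3*p - 5/3*q*r**2 + 38/3*q*r + 16/3*q + 28
  leading term p*r: subtract (-1/27*r)·f_1 from 1/3*p*r - 8/3*p - 5/3*q*r**2 + 38/3*q*r + 16/3*q + 28 → -8/3*p - 5/3*q*r**2 + 38/3*q*r + 16/3*q - 1/9*r**2 + 8/9*r + 28
  leading term p: subtract (8/27)·f_1 from -8/3*p - 5/3*q*r**2 + 38/3*q*r + 16/3*q - 1/9*r**2 + 8/9*r + 28 → -5/3*q*r**2 + 38/3*q*r + 16/3*q - 1/9*r**2 + 16/9*r + 188/9
  leading term q*r**2: subtract (-5*q*r)·g_4 from -5/3*q*r**2 + 38/3*q*r + 16/3*q - 1/9*r**2 + 16/9*r + 188/9 → 28/3*q*r + 16/3*q - 1/9*r**2 + 16/9*r + 188/9
  leading term q*r: subtract (28*q)·g_4 from 28/3*q*r + 16/3*q - 1/9*r**2 + 16/9*r + 188/9 → 24*q - 1/9*r**2 + 16/9*r + 188/9
  leading term q: no divisor's leading term divides it; move 24*q to the remainder.
  leading term r**2: subtract (-1/3*r)·g_4 from -1/9*r**2 + 16/9*r + 188/9 → 14/9*r + 188/9
  leading term r: subtract (14/3)·g_4 from 14/9*r + 188/9 → 24
  leading term 1: no divisor's leading term divides it; move 24 to the remainder.
  remainder 24*q + 24 ≠ 0; add g_5 = 24*q + 24 to the basis.

S(f_2,f_3): lcm = p**2. S = 5*p*q*r + 2*p*q - 2*p + 28.
  leading term p*q*r: subtract (-5/9*q*r)·f_1 from 5*p*q*r + 2*p*q - 2*p + 28 → 2*p*q - 2*p - 5/3*q*r**2 + 40/3*q*r + 28
  leading term p*q: subtract (-2/9*q)·f_1 from 2*p*q - 2*p - 5/3*q*r**2 + 40/3*q*r + 28 → -2*p - 5/3*q*r**2 + 38/3*q*r + 16/3*q + 28
  leading term p: subtract (2/9)·f_1 from -2*p - 5/3*q*r**2 + 38/3*q*r + 16/3*q + 28 → -5/3*q*r**2 + 38/3*q*r + 16/3*q + 2/3*r + 68/3
  leading term q*r**2: subtract (-5*q*r)·g_4 from -5/3*q*r**2 + 38/3*q*r + 16/3*q + 2/3*r + 68/3 → 28/3*q*r + 16/3*q + 2/3*r + 68/3
  leading term q*r: subtract (28*q)·g_4 from 28/3*q*r + 16/3*q + 2/3*r + 68/3 → 24*q + 2/3*r + 68/3
  leading term q: subtract (1)·g_5 from 24*q + 2/3*r + 68/3 → 2/3*r - 4/3
  leading term r: subtract (2)·g_4 from 2/3*r - 4/3 → 0
  remainder 0.

S(f_1,g_4): leading monomials are coprime, so the S-polynomial reduces to 0 (Buchberger's first criterion).
S(f_2,g_4): leading monomials are coprime, so the S-polynomial reduces to 0 (Buchberger's first criterion).
S(f_3,g_4): leading monomials are coprime, so the S-polynomial reduces to 0 (Buchberger's first criterion).
S(f_1,g_5): leading monomials are coprime, so the S-polynomial reduces to 0 (Buchberger's first criterion).
S(f_2,g_5): leading monomials are coprime, so the S-polynomial reduces to 0 (Buchberger's first criterion).
S(f_3,g_5): leading monomials are coprime, so the S-polynomial reduces to 0 (Buchberger's first criterion).
S(g_4,g_5): leading monomials are coprime, so the S-polynomial reduces to 0 (Buchberger's first criterion).
Every S-polynomial of the final basis reduces to 0, so we have a Gröbner basis.
Inter-reduce: drop elements whose leading term is divisible by another's, tail-reduce, and make monic.

G = {p - 2, q + 1, r - 2}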